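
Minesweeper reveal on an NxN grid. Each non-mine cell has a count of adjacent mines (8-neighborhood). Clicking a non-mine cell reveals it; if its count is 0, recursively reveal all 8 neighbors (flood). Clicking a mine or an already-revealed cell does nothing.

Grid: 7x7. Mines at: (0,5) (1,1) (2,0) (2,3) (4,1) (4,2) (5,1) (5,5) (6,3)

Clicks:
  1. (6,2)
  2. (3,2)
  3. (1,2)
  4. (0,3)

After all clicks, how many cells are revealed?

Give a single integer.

Click 1 (6,2) count=2: revealed 1 new [(6,2)] -> total=1
Click 2 (3,2) count=3: revealed 1 new [(3,2)] -> total=2
Click 3 (1,2) count=2: revealed 1 new [(1,2)] -> total=3
Click 4 (0,3) count=0: revealed 5 new [(0,2) (0,3) (0,4) (1,3) (1,4)] -> total=8

Answer: 8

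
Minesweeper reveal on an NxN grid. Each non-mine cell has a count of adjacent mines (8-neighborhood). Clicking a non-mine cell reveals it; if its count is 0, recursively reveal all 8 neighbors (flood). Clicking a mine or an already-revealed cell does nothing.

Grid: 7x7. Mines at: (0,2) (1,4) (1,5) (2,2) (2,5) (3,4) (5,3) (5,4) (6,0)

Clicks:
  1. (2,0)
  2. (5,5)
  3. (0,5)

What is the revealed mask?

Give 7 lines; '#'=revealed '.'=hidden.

Click 1 (2,0) count=0: revealed 15 new [(0,0) (0,1) (1,0) (1,1) (2,0) (2,1) (3,0) (3,1) (3,2) (4,0) (4,1) (4,2) (5,0) (5,1) (5,2)] -> total=15
Click 2 (5,5) count=1: revealed 1 new [(5,5)] -> total=16
Click 3 (0,5) count=2: revealed 1 new [(0,5)] -> total=17

Answer: ##...#.
##.....
##.....
###....
###....
###..#.
.......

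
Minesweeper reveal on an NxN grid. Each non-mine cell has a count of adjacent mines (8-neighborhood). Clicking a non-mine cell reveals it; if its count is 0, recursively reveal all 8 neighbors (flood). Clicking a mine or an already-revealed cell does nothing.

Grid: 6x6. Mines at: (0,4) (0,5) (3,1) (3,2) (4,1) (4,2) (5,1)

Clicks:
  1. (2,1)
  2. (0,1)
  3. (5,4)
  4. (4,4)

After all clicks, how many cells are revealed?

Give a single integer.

Click 1 (2,1) count=2: revealed 1 new [(2,1)] -> total=1
Click 2 (0,1) count=0: revealed 11 new [(0,0) (0,1) (0,2) (0,3) (1,0) (1,1) (1,2) (1,3) (2,0) (2,2) (2,3)] -> total=12
Click 3 (5,4) count=0: revealed 13 new [(1,4) (1,5) (2,4) (2,5) (3,3) (3,4) (3,5) (4,3) (4,4) (4,5) (5,3) (5,4) (5,5)] -> total=25
Click 4 (4,4) count=0: revealed 0 new [(none)] -> total=25

Answer: 25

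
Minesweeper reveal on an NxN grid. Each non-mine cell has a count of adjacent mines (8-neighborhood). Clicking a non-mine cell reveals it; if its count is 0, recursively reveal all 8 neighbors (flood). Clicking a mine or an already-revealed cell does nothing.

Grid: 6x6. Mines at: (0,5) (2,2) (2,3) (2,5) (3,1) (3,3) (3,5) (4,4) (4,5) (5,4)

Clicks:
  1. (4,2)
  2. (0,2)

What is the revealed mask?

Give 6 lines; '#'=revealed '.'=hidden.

Click 1 (4,2) count=2: revealed 1 new [(4,2)] -> total=1
Click 2 (0,2) count=0: revealed 12 new [(0,0) (0,1) (0,2) (0,3) (0,4) (1,0) (1,1) (1,2) (1,3) (1,4) (2,0) (2,1)] -> total=13

Answer: #####.
#####.
##....
......
..#...
......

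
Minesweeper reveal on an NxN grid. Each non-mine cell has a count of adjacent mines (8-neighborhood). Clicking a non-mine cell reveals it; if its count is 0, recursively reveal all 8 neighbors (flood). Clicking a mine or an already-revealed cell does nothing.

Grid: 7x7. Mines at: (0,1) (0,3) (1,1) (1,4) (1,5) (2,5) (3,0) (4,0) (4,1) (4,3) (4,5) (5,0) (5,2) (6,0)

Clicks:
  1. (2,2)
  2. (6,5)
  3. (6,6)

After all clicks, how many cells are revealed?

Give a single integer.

Answer: 9

Derivation:
Click 1 (2,2) count=1: revealed 1 new [(2,2)] -> total=1
Click 2 (6,5) count=0: revealed 8 new [(5,3) (5,4) (5,5) (5,6) (6,3) (6,4) (6,5) (6,6)] -> total=9
Click 3 (6,6) count=0: revealed 0 new [(none)] -> total=9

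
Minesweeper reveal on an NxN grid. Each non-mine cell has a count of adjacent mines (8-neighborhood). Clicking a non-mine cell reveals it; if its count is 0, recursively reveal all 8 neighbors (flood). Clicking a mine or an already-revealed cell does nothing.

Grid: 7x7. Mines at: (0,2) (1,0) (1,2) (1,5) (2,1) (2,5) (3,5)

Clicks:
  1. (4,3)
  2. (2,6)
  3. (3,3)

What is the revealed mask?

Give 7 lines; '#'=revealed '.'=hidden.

Click 1 (4,3) count=0: revealed 29 new [(2,2) (2,3) (2,4) (3,0) (3,1) (3,2) (3,3) (3,4) (4,0) (4,1) (4,2) (4,3) (4,4) (4,5) (4,6) (5,0) (5,1) (5,2) (5,3) (5,4) (5,5) (5,6) (6,0) (6,1) (6,2) (6,3) (6,4) (6,5) (6,6)] -> total=29
Click 2 (2,6) count=3: revealed 1 new [(2,6)] -> total=30
Click 3 (3,3) count=0: revealed 0 new [(none)] -> total=30

Answer: .......
.......
..###.#
#####..
#######
#######
#######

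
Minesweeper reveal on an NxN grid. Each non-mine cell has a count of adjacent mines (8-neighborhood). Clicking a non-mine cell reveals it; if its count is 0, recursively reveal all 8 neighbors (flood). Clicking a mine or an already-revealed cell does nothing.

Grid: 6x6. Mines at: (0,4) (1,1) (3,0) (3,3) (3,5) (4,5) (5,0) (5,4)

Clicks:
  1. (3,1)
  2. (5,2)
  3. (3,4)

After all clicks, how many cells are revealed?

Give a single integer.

Answer: 8

Derivation:
Click 1 (3,1) count=1: revealed 1 new [(3,1)] -> total=1
Click 2 (5,2) count=0: revealed 6 new [(4,1) (4,2) (4,3) (5,1) (5,2) (5,3)] -> total=7
Click 3 (3,4) count=3: revealed 1 new [(3,4)] -> total=8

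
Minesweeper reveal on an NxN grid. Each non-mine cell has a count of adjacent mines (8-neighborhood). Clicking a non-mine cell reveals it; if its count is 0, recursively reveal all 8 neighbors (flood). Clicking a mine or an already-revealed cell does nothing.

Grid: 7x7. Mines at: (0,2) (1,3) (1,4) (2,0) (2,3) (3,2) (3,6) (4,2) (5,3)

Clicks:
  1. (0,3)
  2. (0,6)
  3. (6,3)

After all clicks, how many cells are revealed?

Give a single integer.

Click 1 (0,3) count=3: revealed 1 new [(0,3)] -> total=1
Click 2 (0,6) count=0: revealed 6 new [(0,5) (0,6) (1,5) (1,6) (2,5) (2,6)] -> total=7
Click 3 (6,3) count=1: revealed 1 new [(6,3)] -> total=8

Answer: 8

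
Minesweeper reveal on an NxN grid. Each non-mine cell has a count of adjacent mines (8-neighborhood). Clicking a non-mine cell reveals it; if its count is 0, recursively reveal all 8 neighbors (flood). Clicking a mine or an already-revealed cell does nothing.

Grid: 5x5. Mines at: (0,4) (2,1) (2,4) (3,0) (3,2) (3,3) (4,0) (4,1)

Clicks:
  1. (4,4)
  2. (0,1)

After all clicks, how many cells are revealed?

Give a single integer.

Answer: 9

Derivation:
Click 1 (4,4) count=1: revealed 1 new [(4,4)] -> total=1
Click 2 (0,1) count=0: revealed 8 new [(0,0) (0,1) (0,2) (0,3) (1,0) (1,1) (1,2) (1,3)] -> total=9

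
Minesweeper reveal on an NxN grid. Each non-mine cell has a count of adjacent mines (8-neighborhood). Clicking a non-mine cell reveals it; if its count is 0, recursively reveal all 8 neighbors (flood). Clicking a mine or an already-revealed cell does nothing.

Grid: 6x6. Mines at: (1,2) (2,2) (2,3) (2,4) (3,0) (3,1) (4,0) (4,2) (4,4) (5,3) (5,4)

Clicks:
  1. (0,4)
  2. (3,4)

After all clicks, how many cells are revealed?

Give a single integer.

Click 1 (0,4) count=0: revealed 6 new [(0,3) (0,4) (0,5) (1,3) (1,4) (1,5)] -> total=6
Click 2 (3,4) count=3: revealed 1 new [(3,4)] -> total=7

Answer: 7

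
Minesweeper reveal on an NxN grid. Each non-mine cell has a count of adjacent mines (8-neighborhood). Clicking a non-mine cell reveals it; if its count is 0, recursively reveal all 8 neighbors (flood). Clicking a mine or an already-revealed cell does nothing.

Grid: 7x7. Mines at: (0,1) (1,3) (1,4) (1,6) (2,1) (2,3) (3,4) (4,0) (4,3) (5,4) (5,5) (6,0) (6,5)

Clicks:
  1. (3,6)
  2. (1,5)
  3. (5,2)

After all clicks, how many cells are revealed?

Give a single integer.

Click 1 (3,6) count=0: revealed 6 new [(2,5) (2,6) (3,5) (3,6) (4,5) (4,6)] -> total=6
Click 2 (1,5) count=2: revealed 1 new [(1,5)] -> total=7
Click 3 (5,2) count=1: revealed 1 new [(5,2)] -> total=8

Answer: 8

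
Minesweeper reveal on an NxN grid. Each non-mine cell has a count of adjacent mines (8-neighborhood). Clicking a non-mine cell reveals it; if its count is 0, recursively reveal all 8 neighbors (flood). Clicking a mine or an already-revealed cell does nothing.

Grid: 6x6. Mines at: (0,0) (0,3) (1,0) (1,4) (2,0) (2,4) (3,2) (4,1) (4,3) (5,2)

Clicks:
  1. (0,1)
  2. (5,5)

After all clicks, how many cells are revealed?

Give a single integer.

Click 1 (0,1) count=2: revealed 1 new [(0,1)] -> total=1
Click 2 (5,5) count=0: revealed 6 new [(3,4) (3,5) (4,4) (4,5) (5,4) (5,5)] -> total=7

Answer: 7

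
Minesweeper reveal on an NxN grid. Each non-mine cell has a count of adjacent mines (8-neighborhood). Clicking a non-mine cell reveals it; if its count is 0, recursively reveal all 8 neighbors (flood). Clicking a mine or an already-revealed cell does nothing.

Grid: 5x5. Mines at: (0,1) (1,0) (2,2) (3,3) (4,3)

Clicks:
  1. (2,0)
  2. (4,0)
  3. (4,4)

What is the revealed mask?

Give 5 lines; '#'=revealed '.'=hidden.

Click 1 (2,0) count=1: revealed 1 new [(2,0)] -> total=1
Click 2 (4,0) count=0: revealed 7 new [(2,1) (3,0) (3,1) (3,2) (4,0) (4,1) (4,2)] -> total=8
Click 3 (4,4) count=2: revealed 1 new [(4,4)] -> total=9

Answer: .....
.....
##...
###..
###.#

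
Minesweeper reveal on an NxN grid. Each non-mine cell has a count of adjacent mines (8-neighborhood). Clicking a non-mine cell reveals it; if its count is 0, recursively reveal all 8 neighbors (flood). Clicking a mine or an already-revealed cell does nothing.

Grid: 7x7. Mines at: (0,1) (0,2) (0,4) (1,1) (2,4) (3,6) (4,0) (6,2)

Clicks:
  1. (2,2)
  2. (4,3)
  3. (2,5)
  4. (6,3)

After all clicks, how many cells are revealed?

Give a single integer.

Click 1 (2,2) count=1: revealed 1 new [(2,2)] -> total=1
Click 2 (4,3) count=0: revealed 23 new [(2,1) (2,3) (3,1) (3,2) (3,3) (3,4) (3,5) (4,1) (4,2) (4,3) (4,4) (4,5) (4,6) (5,1) (5,2) (5,3) (5,4) (5,5) (5,6) (6,3) (6,4) (6,5) (6,6)] -> total=24
Click 3 (2,5) count=2: revealed 1 new [(2,5)] -> total=25
Click 4 (6,3) count=1: revealed 0 new [(none)] -> total=25

Answer: 25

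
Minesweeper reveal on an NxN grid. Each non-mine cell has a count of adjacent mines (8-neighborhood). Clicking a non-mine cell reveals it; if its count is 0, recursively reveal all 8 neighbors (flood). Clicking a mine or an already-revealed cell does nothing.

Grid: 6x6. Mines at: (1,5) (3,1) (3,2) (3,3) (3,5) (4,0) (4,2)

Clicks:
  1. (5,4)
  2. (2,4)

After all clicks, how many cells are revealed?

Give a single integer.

Answer: 7

Derivation:
Click 1 (5,4) count=0: revealed 6 new [(4,3) (4,4) (4,5) (5,3) (5,4) (5,5)] -> total=6
Click 2 (2,4) count=3: revealed 1 new [(2,4)] -> total=7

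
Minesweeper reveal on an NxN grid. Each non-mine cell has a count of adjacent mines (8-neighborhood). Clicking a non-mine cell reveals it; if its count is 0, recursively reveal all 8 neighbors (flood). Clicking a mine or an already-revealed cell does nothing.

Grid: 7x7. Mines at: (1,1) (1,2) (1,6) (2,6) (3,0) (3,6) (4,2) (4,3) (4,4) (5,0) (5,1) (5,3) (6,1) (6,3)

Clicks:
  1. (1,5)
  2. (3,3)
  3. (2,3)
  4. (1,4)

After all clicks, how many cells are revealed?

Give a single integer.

Answer: 12

Derivation:
Click 1 (1,5) count=2: revealed 1 new [(1,5)] -> total=1
Click 2 (3,3) count=3: revealed 1 new [(3,3)] -> total=2
Click 3 (2,3) count=1: revealed 1 new [(2,3)] -> total=3
Click 4 (1,4) count=0: revealed 9 new [(0,3) (0,4) (0,5) (1,3) (1,4) (2,4) (2,5) (3,4) (3,5)] -> total=12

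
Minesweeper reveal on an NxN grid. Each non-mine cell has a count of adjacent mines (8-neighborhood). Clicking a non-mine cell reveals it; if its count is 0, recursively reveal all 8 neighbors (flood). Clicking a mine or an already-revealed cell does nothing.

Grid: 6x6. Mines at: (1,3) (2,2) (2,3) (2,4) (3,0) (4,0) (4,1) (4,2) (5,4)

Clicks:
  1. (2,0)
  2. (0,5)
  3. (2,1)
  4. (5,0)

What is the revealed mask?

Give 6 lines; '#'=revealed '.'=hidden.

Click 1 (2,0) count=1: revealed 1 new [(2,0)] -> total=1
Click 2 (0,5) count=0: revealed 4 new [(0,4) (0,5) (1,4) (1,5)] -> total=5
Click 3 (2,1) count=2: revealed 1 new [(2,1)] -> total=6
Click 4 (5,0) count=2: revealed 1 new [(5,0)] -> total=7

Answer: ....##
....##
##....
......
......
#.....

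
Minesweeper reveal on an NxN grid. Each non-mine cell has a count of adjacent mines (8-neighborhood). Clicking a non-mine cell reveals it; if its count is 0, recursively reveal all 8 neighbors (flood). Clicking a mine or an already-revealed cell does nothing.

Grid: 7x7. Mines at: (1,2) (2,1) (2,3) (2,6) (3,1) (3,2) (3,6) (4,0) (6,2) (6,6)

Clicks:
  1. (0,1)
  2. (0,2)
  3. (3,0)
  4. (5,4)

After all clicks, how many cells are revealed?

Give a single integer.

Answer: 15

Derivation:
Click 1 (0,1) count=1: revealed 1 new [(0,1)] -> total=1
Click 2 (0,2) count=1: revealed 1 new [(0,2)] -> total=2
Click 3 (3,0) count=3: revealed 1 new [(3,0)] -> total=3
Click 4 (5,4) count=0: revealed 12 new [(3,3) (3,4) (3,5) (4,3) (4,4) (4,5) (5,3) (5,4) (5,5) (6,3) (6,4) (6,5)] -> total=15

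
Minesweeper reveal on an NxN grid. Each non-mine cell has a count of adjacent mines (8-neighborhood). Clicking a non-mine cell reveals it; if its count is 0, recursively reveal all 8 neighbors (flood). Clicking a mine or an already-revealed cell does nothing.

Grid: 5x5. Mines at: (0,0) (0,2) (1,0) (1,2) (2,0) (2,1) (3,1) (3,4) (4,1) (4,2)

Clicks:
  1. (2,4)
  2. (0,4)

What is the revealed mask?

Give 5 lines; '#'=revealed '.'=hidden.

Answer: ...##
...##
...##
.....
.....

Derivation:
Click 1 (2,4) count=1: revealed 1 new [(2,4)] -> total=1
Click 2 (0,4) count=0: revealed 5 new [(0,3) (0,4) (1,3) (1,4) (2,3)] -> total=6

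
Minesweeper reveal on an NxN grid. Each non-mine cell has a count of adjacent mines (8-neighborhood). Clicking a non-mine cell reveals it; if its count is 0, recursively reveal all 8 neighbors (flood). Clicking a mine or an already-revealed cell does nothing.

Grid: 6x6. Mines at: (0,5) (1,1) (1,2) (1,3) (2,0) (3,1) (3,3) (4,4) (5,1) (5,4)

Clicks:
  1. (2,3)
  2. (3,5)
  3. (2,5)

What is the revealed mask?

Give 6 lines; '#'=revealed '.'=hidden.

Click 1 (2,3) count=3: revealed 1 new [(2,3)] -> total=1
Click 2 (3,5) count=1: revealed 1 new [(3,5)] -> total=2
Click 3 (2,5) count=0: revealed 5 new [(1,4) (1,5) (2,4) (2,5) (3,4)] -> total=7

Answer: ......
....##
...###
....##
......
......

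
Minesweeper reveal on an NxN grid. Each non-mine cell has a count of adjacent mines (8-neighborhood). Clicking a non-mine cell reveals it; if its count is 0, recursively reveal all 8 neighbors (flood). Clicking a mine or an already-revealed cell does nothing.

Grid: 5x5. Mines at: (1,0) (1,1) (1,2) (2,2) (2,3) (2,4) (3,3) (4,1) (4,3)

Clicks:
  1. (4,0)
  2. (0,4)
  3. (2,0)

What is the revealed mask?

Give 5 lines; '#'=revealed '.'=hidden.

Click 1 (4,0) count=1: revealed 1 new [(4,0)] -> total=1
Click 2 (0,4) count=0: revealed 4 new [(0,3) (0,4) (1,3) (1,4)] -> total=5
Click 3 (2,0) count=2: revealed 1 new [(2,0)] -> total=6

Answer: ...##
...##
#....
.....
#....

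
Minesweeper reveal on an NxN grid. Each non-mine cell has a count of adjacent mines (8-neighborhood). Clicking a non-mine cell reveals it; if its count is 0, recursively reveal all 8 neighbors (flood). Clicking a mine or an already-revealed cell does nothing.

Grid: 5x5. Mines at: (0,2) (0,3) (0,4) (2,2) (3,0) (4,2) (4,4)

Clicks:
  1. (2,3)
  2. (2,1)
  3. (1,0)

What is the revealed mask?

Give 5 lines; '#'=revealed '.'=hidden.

Answer: ##...
##...
##.#.
.....
.....

Derivation:
Click 1 (2,3) count=1: revealed 1 new [(2,3)] -> total=1
Click 2 (2,1) count=2: revealed 1 new [(2,1)] -> total=2
Click 3 (1,0) count=0: revealed 5 new [(0,0) (0,1) (1,0) (1,1) (2,0)] -> total=7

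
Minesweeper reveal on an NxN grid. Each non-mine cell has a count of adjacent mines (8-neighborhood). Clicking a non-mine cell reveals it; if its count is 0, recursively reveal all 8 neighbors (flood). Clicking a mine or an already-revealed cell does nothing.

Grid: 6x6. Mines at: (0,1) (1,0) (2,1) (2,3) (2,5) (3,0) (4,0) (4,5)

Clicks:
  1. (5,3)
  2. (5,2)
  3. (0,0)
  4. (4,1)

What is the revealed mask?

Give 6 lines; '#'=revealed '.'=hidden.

Answer: #.....
......
......
.####.
.####.
.####.

Derivation:
Click 1 (5,3) count=0: revealed 12 new [(3,1) (3,2) (3,3) (3,4) (4,1) (4,2) (4,3) (4,4) (5,1) (5,2) (5,3) (5,4)] -> total=12
Click 2 (5,2) count=0: revealed 0 new [(none)] -> total=12
Click 3 (0,0) count=2: revealed 1 new [(0,0)] -> total=13
Click 4 (4,1) count=2: revealed 0 new [(none)] -> total=13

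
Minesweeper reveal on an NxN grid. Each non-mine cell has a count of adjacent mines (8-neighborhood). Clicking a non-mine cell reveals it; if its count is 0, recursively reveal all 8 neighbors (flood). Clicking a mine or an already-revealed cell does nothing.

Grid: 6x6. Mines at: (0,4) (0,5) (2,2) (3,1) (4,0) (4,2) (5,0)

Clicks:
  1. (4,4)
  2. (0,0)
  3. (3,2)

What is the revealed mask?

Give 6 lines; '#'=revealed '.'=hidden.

Answer: ####..
######
##.###
..####
...###
...###

Derivation:
Click 1 (4,4) count=0: revealed 15 new [(1,3) (1,4) (1,5) (2,3) (2,4) (2,5) (3,3) (3,4) (3,5) (4,3) (4,4) (4,5) (5,3) (5,4) (5,5)] -> total=15
Click 2 (0,0) count=0: revealed 9 new [(0,0) (0,1) (0,2) (0,3) (1,0) (1,1) (1,2) (2,0) (2,1)] -> total=24
Click 3 (3,2) count=3: revealed 1 new [(3,2)] -> total=25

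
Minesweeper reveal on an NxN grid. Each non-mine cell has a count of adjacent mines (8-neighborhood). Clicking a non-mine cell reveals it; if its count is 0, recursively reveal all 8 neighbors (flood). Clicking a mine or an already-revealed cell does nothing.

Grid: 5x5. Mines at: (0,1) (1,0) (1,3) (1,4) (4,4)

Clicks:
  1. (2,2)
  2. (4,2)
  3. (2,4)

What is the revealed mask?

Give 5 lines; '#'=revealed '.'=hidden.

Answer: .....
.....
#####
####.
####.

Derivation:
Click 1 (2,2) count=1: revealed 1 new [(2,2)] -> total=1
Click 2 (4,2) count=0: revealed 11 new [(2,0) (2,1) (2,3) (3,0) (3,1) (3,2) (3,3) (4,0) (4,1) (4,2) (4,3)] -> total=12
Click 3 (2,4) count=2: revealed 1 new [(2,4)] -> total=13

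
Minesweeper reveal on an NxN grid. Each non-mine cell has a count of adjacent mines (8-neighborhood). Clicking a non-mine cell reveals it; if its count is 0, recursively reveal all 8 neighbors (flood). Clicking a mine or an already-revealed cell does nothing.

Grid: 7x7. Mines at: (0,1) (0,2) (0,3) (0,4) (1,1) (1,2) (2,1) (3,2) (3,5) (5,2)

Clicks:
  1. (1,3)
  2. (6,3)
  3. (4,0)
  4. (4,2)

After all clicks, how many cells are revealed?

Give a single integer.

Click 1 (1,3) count=4: revealed 1 new [(1,3)] -> total=1
Click 2 (6,3) count=1: revealed 1 new [(6,3)] -> total=2
Click 3 (4,0) count=0: revealed 8 new [(3,0) (3,1) (4,0) (4,1) (5,0) (5,1) (6,0) (6,1)] -> total=10
Click 4 (4,2) count=2: revealed 1 new [(4,2)] -> total=11

Answer: 11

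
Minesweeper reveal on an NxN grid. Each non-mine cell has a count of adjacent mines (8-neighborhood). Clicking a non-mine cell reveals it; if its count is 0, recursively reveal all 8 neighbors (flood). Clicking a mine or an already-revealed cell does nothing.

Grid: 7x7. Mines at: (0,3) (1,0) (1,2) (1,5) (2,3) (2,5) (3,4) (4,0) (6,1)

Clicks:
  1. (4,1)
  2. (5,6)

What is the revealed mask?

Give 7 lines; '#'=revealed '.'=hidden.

Answer: .......
.......
.......
.###.##
.######
.######
..#####

Derivation:
Click 1 (4,1) count=1: revealed 1 new [(4,1)] -> total=1
Click 2 (5,6) count=0: revealed 21 new [(3,1) (3,2) (3,3) (3,5) (3,6) (4,2) (4,3) (4,4) (4,5) (4,6) (5,1) (5,2) (5,3) (5,4) (5,5) (5,6) (6,2) (6,3) (6,4) (6,5) (6,6)] -> total=22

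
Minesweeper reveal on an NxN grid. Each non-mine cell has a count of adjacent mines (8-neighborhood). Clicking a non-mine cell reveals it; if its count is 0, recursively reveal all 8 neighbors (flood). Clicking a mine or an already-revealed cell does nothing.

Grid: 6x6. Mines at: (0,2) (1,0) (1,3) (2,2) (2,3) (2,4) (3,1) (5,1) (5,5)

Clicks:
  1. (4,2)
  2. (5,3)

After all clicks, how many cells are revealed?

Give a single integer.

Answer: 9

Derivation:
Click 1 (4,2) count=2: revealed 1 new [(4,2)] -> total=1
Click 2 (5,3) count=0: revealed 8 new [(3,2) (3,3) (3,4) (4,3) (4,4) (5,2) (5,3) (5,4)] -> total=9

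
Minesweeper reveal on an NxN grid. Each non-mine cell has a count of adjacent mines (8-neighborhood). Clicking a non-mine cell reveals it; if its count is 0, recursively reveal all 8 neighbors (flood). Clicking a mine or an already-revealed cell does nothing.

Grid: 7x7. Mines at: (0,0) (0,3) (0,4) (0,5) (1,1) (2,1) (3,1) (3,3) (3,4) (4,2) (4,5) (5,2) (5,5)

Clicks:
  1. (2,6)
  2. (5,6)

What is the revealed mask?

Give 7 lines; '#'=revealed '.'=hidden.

Click 1 (2,6) count=0: revealed 6 new [(1,5) (1,6) (2,5) (2,6) (3,5) (3,6)] -> total=6
Click 2 (5,6) count=2: revealed 1 new [(5,6)] -> total=7

Answer: .......
.....##
.....##
.....##
.......
......#
.......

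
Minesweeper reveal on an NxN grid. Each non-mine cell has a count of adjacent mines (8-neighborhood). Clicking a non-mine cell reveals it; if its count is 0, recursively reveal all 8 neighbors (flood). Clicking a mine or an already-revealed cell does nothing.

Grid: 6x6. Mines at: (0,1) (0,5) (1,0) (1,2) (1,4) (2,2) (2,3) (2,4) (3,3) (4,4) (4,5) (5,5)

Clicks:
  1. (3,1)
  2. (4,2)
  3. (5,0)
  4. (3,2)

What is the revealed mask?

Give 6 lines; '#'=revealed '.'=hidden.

Click 1 (3,1) count=1: revealed 1 new [(3,1)] -> total=1
Click 2 (4,2) count=1: revealed 1 new [(4,2)] -> total=2
Click 3 (5,0) count=0: revealed 11 new [(2,0) (2,1) (3,0) (3,2) (4,0) (4,1) (4,3) (5,0) (5,1) (5,2) (5,3)] -> total=13
Click 4 (3,2) count=3: revealed 0 new [(none)] -> total=13

Answer: ......
......
##....
###...
####..
####..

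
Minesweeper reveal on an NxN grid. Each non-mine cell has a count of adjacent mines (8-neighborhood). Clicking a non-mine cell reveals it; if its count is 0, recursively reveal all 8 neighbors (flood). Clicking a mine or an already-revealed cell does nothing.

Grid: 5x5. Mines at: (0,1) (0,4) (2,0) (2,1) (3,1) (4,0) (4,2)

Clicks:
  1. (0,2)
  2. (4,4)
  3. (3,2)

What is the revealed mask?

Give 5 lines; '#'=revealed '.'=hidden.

Click 1 (0,2) count=1: revealed 1 new [(0,2)] -> total=1
Click 2 (4,4) count=0: revealed 11 new [(1,2) (1,3) (1,4) (2,2) (2,3) (2,4) (3,2) (3,3) (3,4) (4,3) (4,4)] -> total=12
Click 3 (3,2) count=3: revealed 0 new [(none)] -> total=12

Answer: ..#..
..###
..###
..###
...##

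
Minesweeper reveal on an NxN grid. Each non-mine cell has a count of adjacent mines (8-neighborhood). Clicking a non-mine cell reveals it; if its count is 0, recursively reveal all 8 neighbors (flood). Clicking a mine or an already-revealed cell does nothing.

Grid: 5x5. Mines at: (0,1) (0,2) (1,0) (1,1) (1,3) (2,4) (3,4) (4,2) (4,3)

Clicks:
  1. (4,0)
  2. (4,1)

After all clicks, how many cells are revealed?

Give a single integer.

Click 1 (4,0) count=0: revealed 6 new [(2,0) (2,1) (3,0) (3,1) (4,0) (4,1)] -> total=6
Click 2 (4,1) count=1: revealed 0 new [(none)] -> total=6

Answer: 6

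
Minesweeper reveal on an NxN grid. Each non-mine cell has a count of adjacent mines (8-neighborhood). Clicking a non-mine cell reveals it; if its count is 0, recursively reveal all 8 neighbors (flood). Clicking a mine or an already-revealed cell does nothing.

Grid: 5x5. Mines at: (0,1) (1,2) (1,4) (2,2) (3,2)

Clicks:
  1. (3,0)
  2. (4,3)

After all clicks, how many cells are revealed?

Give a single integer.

Click 1 (3,0) count=0: revealed 8 new [(1,0) (1,1) (2,0) (2,1) (3,0) (3,1) (4,0) (4,1)] -> total=8
Click 2 (4,3) count=1: revealed 1 new [(4,3)] -> total=9

Answer: 9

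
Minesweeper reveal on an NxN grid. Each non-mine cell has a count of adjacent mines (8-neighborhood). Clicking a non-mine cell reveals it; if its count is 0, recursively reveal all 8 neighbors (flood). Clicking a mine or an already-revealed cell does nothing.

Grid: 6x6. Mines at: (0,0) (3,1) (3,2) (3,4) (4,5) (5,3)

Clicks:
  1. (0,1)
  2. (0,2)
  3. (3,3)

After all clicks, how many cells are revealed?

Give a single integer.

Click 1 (0,1) count=1: revealed 1 new [(0,1)] -> total=1
Click 2 (0,2) count=0: revealed 14 new [(0,2) (0,3) (0,4) (0,5) (1,1) (1,2) (1,3) (1,4) (1,5) (2,1) (2,2) (2,3) (2,4) (2,5)] -> total=15
Click 3 (3,3) count=2: revealed 1 new [(3,3)] -> total=16

Answer: 16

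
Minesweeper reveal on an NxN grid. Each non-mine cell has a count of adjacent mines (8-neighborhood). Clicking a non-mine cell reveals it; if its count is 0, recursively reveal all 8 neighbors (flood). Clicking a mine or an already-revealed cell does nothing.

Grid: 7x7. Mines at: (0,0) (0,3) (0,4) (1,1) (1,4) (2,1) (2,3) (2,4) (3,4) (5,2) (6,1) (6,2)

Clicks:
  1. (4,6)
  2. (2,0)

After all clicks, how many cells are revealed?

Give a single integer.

Click 1 (4,6) count=0: revealed 20 new [(0,5) (0,6) (1,5) (1,6) (2,5) (2,6) (3,5) (3,6) (4,3) (4,4) (4,5) (4,6) (5,3) (5,4) (5,5) (5,6) (6,3) (6,4) (6,5) (6,6)] -> total=20
Click 2 (2,0) count=2: revealed 1 new [(2,0)] -> total=21

Answer: 21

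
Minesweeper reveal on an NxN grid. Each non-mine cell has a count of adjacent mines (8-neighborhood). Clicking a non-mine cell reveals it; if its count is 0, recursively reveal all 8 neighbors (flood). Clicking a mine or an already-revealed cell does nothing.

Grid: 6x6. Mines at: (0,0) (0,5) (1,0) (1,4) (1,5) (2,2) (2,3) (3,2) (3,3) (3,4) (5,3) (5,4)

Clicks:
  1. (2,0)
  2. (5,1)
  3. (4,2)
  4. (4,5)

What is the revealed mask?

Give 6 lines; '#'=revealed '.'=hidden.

Click 1 (2,0) count=1: revealed 1 new [(2,0)] -> total=1
Click 2 (5,1) count=0: revealed 9 new [(2,1) (3,0) (3,1) (4,0) (4,1) (4,2) (5,0) (5,1) (5,2)] -> total=10
Click 3 (4,2) count=3: revealed 0 new [(none)] -> total=10
Click 4 (4,5) count=2: revealed 1 new [(4,5)] -> total=11

Answer: ......
......
##....
##....
###..#
###...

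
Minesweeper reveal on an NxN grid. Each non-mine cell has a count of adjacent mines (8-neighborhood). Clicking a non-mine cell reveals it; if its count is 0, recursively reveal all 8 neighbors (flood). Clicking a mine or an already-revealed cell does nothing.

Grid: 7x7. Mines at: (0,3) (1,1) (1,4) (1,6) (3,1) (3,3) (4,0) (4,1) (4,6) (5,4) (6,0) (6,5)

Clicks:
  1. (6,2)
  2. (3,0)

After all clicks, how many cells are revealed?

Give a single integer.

Click 1 (6,2) count=0: revealed 6 new [(5,1) (5,2) (5,3) (6,1) (6,2) (6,3)] -> total=6
Click 2 (3,0) count=3: revealed 1 new [(3,0)] -> total=7

Answer: 7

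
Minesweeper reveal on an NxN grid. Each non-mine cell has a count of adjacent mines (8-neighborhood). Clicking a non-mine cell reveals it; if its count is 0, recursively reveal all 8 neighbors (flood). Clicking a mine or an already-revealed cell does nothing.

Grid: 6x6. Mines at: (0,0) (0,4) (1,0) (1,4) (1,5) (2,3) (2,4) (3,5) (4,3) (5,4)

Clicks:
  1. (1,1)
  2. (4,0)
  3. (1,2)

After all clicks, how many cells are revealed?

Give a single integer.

Answer: 14

Derivation:
Click 1 (1,1) count=2: revealed 1 new [(1,1)] -> total=1
Click 2 (4,0) count=0: revealed 12 new [(2,0) (2,1) (2,2) (3,0) (3,1) (3,2) (4,0) (4,1) (4,2) (5,0) (5,1) (5,2)] -> total=13
Click 3 (1,2) count=1: revealed 1 new [(1,2)] -> total=14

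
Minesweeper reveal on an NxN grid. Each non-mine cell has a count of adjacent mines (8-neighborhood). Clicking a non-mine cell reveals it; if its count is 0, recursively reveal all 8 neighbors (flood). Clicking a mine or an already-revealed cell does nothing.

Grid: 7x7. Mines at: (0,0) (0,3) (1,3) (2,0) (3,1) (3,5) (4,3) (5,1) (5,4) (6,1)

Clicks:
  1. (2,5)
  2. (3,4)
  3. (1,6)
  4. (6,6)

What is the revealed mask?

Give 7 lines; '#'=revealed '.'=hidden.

Answer: ....###
....###
....###
....#..
.....##
.....##
.....##

Derivation:
Click 1 (2,5) count=1: revealed 1 new [(2,5)] -> total=1
Click 2 (3,4) count=2: revealed 1 new [(3,4)] -> total=2
Click 3 (1,6) count=0: revealed 8 new [(0,4) (0,5) (0,6) (1,4) (1,5) (1,6) (2,4) (2,6)] -> total=10
Click 4 (6,6) count=0: revealed 6 new [(4,5) (4,6) (5,5) (5,6) (6,5) (6,6)] -> total=16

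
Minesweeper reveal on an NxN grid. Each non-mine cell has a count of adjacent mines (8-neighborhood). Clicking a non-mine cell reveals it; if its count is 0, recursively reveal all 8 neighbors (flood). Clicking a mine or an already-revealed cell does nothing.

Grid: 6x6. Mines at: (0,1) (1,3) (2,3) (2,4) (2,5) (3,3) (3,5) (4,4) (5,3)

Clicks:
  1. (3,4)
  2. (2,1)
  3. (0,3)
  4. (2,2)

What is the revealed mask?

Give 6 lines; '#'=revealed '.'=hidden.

Click 1 (3,4) count=6: revealed 1 new [(3,4)] -> total=1
Click 2 (2,1) count=0: revealed 15 new [(1,0) (1,1) (1,2) (2,0) (2,1) (2,2) (3,0) (3,1) (3,2) (4,0) (4,1) (4,2) (5,0) (5,1) (5,2)] -> total=16
Click 3 (0,3) count=1: revealed 1 new [(0,3)] -> total=17
Click 4 (2,2) count=3: revealed 0 new [(none)] -> total=17

Answer: ...#..
###...
###...
###.#.
###...
###...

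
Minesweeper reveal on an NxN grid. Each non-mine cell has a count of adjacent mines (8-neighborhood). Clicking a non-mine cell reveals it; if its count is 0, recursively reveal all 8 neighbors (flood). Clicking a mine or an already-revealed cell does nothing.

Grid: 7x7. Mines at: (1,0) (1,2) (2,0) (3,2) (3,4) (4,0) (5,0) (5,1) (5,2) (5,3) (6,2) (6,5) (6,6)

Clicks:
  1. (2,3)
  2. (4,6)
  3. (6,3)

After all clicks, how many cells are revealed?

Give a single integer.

Click 1 (2,3) count=3: revealed 1 new [(2,3)] -> total=1
Click 2 (4,6) count=0: revealed 17 new [(0,3) (0,4) (0,5) (0,6) (1,3) (1,4) (1,5) (1,6) (2,4) (2,5) (2,6) (3,5) (3,6) (4,5) (4,6) (5,5) (5,6)] -> total=18
Click 3 (6,3) count=3: revealed 1 new [(6,3)] -> total=19

Answer: 19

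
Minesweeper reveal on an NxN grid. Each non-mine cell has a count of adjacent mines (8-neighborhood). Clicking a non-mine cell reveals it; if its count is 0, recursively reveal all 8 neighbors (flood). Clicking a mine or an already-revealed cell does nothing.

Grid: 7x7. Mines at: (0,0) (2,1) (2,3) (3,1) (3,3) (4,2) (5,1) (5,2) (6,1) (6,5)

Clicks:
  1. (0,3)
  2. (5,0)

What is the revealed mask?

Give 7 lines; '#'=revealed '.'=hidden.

Answer: .######
.######
....###
....###
....###
#...###
.......

Derivation:
Click 1 (0,3) count=0: revealed 24 new [(0,1) (0,2) (0,3) (0,4) (0,5) (0,6) (1,1) (1,2) (1,3) (1,4) (1,5) (1,6) (2,4) (2,5) (2,6) (3,4) (3,5) (3,6) (4,4) (4,5) (4,6) (5,4) (5,5) (5,6)] -> total=24
Click 2 (5,0) count=2: revealed 1 new [(5,0)] -> total=25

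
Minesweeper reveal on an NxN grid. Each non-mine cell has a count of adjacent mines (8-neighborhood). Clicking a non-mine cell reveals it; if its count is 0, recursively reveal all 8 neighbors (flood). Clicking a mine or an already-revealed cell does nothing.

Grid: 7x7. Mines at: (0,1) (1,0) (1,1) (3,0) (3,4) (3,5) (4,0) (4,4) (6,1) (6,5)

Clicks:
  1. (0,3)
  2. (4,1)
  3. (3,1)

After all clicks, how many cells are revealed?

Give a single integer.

Click 1 (0,3) count=0: revealed 15 new [(0,2) (0,3) (0,4) (0,5) (0,6) (1,2) (1,3) (1,4) (1,5) (1,6) (2,2) (2,3) (2,4) (2,5) (2,6)] -> total=15
Click 2 (4,1) count=2: revealed 1 new [(4,1)] -> total=16
Click 3 (3,1) count=2: revealed 1 new [(3,1)] -> total=17

Answer: 17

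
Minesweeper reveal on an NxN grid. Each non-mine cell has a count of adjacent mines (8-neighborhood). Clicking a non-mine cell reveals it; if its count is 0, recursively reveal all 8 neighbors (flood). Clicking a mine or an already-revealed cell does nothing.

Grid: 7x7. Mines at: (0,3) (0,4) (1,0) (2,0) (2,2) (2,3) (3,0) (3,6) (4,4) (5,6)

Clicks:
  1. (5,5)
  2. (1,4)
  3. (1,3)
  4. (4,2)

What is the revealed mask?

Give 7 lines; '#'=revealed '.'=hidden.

Answer: .......
...##..
.......
.###...
####...
######.
######.

Derivation:
Click 1 (5,5) count=2: revealed 1 new [(5,5)] -> total=1
Click 2 (1,4) count=3: revealed 1 new [(1,4)] -> total=2
Click 3 (1,3) count=4: revealed 1 new [(1,3)] -> total=3
Click 4 (4,2) count=0: revealed 18 new [(3,1) (3,2) (3,3) (4,0) (4,1) (4,2) (4,3) (5,0) (5,1) (5,2) (5,3) (5,4) (6,0) (6,1) (6,2) (6,3) (6,4) (6,5)] -> total=21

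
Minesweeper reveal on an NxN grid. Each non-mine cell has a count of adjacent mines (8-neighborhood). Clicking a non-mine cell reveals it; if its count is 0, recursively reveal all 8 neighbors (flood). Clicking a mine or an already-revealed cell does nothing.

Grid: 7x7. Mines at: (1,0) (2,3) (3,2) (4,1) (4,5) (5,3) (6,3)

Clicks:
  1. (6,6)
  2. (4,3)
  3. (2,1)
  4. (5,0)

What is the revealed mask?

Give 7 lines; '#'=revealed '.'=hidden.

Answer: .......
.......
.#.....
.......
...#...
#...###
....###

Derivation:
Click 1 (6,6) count=0: revealed 6 new [(5,4) (5,5) (5,6) (6,4) (6,5) (6,6)] -> total=6
Click 2 (4,3) count=2: revealed 1 new [(4,3)] -> total=7
Click 3 (2,1) count=2: revealed 1 new [(2,1)] -> total=8
Click 4 (5,0) count=1: revealed 1 new [(5,0)] -> total=9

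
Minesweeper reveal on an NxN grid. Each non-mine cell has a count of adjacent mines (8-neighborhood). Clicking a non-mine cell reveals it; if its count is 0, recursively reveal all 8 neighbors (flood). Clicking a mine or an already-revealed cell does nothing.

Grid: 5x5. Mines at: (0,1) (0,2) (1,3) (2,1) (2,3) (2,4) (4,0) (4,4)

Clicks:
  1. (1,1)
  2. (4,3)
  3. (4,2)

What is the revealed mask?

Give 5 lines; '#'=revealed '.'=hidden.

Click 1 (1,1) count=3: revealed 1 new [(1,1)] -> total=1
Click 2 (4,3) count=1: revealed 1 new [(4,3)] -> total=2
Click 3 (4,2) count=0: revealed 5 new [(3,1) (3,2) (3,3) (4,1) (4,2)] -> total=7

Answer: .....
.#...
.....
.###.
.###.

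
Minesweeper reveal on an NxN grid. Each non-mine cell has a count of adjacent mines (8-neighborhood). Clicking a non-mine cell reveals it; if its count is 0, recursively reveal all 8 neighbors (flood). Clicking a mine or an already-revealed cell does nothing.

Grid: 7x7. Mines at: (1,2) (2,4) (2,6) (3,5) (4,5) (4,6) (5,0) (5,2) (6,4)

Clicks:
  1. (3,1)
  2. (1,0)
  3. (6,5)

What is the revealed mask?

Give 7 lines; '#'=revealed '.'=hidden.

Answer: ##.....
##.....
####...
####...
####...
.......
.....#.

Derivation:
Click 1 (3,1) count=0: revealed 16 new [(0,0) (0,1) (1,0) (1,1) (2,0) (2,1) (2,2) (2,3) (3,0) (3,1) (3,2) (3,3) (4,0) (4,1) (4,2) (4,3)] -> total=16
Click 2 (1,0) count=0: revealed 0 new [(none)] -> total=16
Click 3 (6,5) count=1: revealed 1 new [(6,5)] -> total=17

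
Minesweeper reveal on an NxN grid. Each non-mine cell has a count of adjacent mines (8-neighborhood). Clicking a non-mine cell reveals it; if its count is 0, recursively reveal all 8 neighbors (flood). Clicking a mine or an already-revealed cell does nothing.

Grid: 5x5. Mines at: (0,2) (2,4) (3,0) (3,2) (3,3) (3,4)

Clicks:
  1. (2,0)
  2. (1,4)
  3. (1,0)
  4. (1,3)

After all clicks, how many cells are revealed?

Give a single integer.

Answer: 8

Derivation:
Click 1 (2,0) count=1: revealed 1 new [(2,0)] -> total=1
Click 2 (1,4) count=1: revealed 1 new [(1,4)] -> total=2
Click 3 (1,0) count=0: revealed 5 new [(0,0) (0,1) (1,0) (1,1) (2,1)] -> total=7
Click 4 (1,3) count=2: revealed 1 new [(1,3)] -> total=8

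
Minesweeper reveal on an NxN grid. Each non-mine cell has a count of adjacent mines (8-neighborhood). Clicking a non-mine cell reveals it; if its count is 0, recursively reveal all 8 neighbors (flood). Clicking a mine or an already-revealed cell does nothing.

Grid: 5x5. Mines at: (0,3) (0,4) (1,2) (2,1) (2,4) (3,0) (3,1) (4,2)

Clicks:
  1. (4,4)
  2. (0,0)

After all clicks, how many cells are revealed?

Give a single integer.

Answer: 8

Derivation:
Click 1 (4,4) count=0: revealed 4 new [(3,3) (3,4) (4,3) (4,4)] -> total=4
Click 2 (0,0) count=0: revealed 4 new [(0,0) (0,1) (1,0) (1,1)] -> total=8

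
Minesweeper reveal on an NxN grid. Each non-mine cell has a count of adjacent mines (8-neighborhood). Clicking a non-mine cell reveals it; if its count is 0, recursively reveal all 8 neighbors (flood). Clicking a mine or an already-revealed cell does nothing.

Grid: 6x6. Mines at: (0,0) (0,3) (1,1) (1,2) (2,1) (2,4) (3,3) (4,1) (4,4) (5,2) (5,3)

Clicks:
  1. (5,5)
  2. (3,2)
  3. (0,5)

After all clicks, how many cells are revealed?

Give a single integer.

Answer: 6

Derivation:
Click 1 (5,5) count=1: revealed 1 new [(5,5)] -> total=1
Click 2 (3,2) count=3: revealed 1 new [(3,2)] -> total=2
Click 3 (0,5) count=0: revealed 4 new [(0,4) (0,5) (1,4) (1,5)] -> total=6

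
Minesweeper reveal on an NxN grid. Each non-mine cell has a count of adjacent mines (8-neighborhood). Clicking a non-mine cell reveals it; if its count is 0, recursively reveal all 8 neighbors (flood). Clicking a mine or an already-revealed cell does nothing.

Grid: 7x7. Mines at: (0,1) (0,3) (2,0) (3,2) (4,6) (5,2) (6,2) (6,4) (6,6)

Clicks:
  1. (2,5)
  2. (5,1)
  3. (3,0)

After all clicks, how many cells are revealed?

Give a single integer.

Answer: 23

Derivation:
Click 1 (2,5) count=0: revealed 21 new [(0,4) (0,5) (0,6) (1,3) (1,4) (1,5) (1,6) (2,3) (2,4) (2,5) (2,6) (3,3) (3,4) (3,5) (3,6) (4,3) (4,4) (4,5) (5,3) (5,4) (5,5)] -> total=21
Click 2 (5,1) count=2: revealed 1 new [(5,1)] -> total=22
Click 3 (3,0) count=1: revealed 1 new [(3,0)] -> total=23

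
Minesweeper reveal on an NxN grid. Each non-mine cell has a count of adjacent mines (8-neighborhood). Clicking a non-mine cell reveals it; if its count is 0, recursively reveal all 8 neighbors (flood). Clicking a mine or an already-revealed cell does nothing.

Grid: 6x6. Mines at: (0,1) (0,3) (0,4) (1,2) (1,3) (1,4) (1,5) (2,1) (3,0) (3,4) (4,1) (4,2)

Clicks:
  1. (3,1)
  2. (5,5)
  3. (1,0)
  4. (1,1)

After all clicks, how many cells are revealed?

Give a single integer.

Answer: 9

Derivation:
Click 1 (3,1) count=4: revealed 1 new [(3,1)] -> total=1
Click 2 (5,5) count=0: revealed 6 new [(4,3) (4,4) (4,5) (5,3) (5,4) (5,5)] -> total=7
Click 3 (1,0) count=2: revealed 1 new [(1,0)] -> total=8
Click 4 (1,1) count=3: revealed 1 new [(1,1)] -> total=9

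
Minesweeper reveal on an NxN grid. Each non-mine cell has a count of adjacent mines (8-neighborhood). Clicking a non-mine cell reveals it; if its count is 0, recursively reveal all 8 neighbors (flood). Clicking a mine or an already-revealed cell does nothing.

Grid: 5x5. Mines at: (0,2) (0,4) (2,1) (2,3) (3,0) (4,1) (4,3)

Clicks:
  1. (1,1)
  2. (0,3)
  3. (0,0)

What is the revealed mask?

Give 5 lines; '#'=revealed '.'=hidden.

Click 1 (1,1) count=2: revealed 1 new [(1,1)] -> total=1
Click 2 (0,3) count=2: revealed 1 new [(0,3)] -> total=2
Click 3 (0,0) count=0: revealed 3 new [(0,0) (0,1) (1,0)] -> total=5

Answer: ##.#.
##...
.....
.....
.....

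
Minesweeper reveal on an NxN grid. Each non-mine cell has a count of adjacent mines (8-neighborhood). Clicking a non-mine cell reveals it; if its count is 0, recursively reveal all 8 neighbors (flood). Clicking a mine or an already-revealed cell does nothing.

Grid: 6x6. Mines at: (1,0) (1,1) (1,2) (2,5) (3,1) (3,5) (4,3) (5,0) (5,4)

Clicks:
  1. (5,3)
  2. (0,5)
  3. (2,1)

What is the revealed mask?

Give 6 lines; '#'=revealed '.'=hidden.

Answer: ...###
...###
.#....
......
......
...#..

Derivation:
Click 1 (5,3) count=2: revealed 1 new [(5,3)] -> total=1
Click 2 (0,5) count=0: revealed 6 new [(0,3) (0,4) (0,5) (1,3) (1,4) (1,5)] -> total=7
Click 3 (2,1) count=4: revealed 1 new [(2,1)] -> total=8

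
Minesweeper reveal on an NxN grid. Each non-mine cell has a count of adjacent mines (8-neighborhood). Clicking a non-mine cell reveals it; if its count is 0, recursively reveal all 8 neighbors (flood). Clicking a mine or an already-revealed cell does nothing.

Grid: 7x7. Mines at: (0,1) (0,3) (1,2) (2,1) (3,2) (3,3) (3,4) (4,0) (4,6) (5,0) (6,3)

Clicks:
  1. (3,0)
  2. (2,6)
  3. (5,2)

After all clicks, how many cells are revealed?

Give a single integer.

Click 1 (3,0) count=2: revealed 1 new [(3,0)] -> total=1
Click 2 (2,6) count=0: revealed 11 new [(0,4) (0,5) (0,6) (1,4) (1,5) (1,6) (2,4) (2,5) (2,6) (3,5) (3,6)] -> total=12
Click 3 (5,2) count=1: revealed 1 new [(5,2)] -> total=13

Answer: 13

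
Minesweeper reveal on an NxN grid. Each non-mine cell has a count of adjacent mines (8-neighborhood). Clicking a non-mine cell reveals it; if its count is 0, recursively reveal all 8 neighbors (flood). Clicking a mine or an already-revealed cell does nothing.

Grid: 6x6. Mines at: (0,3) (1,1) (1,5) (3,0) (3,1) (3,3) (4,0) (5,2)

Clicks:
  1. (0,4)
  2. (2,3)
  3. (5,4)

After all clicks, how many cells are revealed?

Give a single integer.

Click 1 (0,4) count=2: revealed 1 new [(0,4)] -> total=1
Click 2 (2,3) count=1: revealed 1 new [(2,3)] -> total=2
Click 3 (5,4) count=0: revealed 10 new [(2,4) (2,5) (3,4) (3,5) (4,3) (4,4) (4,5) (5,3) (5,4) (5,5)] -> total=12

Answer: 12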